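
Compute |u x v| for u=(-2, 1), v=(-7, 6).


|u x v| = |(-2)*6 - 1*(-7)|
= |(-12) - (-7)| = 5

5


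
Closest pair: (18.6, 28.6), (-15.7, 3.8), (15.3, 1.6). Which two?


d(P0,P1) = 42.3265, d(P0,P2) = 27.2009, d(P1,P2) = 31.078
Closest: P0 and P2

Closest pair: (18.6, 28.6) and (15.3, 1.6), distance = 27.2009


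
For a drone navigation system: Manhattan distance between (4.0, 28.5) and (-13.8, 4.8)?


|4-(-13.8)| + |28.5-4.8| = 17.8 + 23.7 = 41.5

41.5


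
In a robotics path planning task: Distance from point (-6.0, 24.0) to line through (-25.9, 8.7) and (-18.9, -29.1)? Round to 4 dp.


|cross product| = 859.32
|line direction| = sqrt(1477.84) = 38.4427
Distance = 859.32/sqrt(1477.84) = 22.3533

22.3533


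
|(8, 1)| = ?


|u| = sqrt(8^2 + 1^2) = sqrt(65) = 8.0623

8.0623


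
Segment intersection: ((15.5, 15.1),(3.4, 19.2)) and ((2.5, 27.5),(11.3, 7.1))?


Cross products: d1=156.08, d2=-54.68, d3=-96.74, d4=114.02
d1*d2 < 0 and d3*d4 < 0? yes

Yes, they intersect


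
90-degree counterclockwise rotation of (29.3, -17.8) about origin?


90° CCW: (x,y) -> (-y, x)
(29.3,-17.8) -> (17.8, 29.3)

(17.8, 29.3)


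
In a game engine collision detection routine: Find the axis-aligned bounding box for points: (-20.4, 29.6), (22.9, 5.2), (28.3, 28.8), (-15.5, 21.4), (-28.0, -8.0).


x range: [-28, 28.3]
y range: [-8, 29.6]
Bounding box: (-28,-8) to (28.3,29.6)

(-28,-8) to (28.3,29.6)


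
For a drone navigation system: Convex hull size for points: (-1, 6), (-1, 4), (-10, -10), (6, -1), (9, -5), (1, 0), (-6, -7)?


Convex hull vertices (CCW): (-10, -10), (9, -5), (6, -1), (-1, 6)
Count = 4

4


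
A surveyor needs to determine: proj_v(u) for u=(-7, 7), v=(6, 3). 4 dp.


u.v = -21, |v| = sqrt(45) = 6.7082
Scalar projection = u.v / |v| = -21 / sqrt(45) = -3.1305

-3.1305


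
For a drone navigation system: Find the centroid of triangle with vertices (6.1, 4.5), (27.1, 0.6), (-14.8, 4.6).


Centroid = ((x_A+x_B+x_C)/3, (y_A+y_B+y_C)/3)
= ((6.1+27.1+(-14.8))/3, (4.5+0.6+4.6)/3)
= (6.1333, 3.2333)

(6.1333, 3.2333)


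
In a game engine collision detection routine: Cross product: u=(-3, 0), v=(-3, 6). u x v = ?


u x v = u_x*v_y - u_y*v_x = (-3)*6 - 0*(-3)
= (-18) - 0 = -18

-18


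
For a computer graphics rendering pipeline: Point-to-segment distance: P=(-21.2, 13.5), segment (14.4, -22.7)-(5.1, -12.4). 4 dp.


Project P onto AB: t = 1 (clamped to [0,1])
Closest point on segment: (5.1, -12.4)
Distance: 36.9121

36.9121


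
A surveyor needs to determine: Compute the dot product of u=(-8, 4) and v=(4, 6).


u . v = u_x*v_x + u_y*v_y = (-8)*4 + 4*6
= (-32) + 24 = -8

-8


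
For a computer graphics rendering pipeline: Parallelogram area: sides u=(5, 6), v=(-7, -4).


|u x v| = |5*(-4) - 6*(-7)|
= |(-20) - (-42)| = 22

22


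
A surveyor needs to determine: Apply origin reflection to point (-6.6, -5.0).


Reflection over origin: (x,y) -> (-x,-y)
(-6.6, -5) -> (6.6, 5)

(6.6, 5)


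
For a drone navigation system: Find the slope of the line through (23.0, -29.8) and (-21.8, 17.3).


slope = (y2-y1)/(x2-x1) = (17.3-(-29.8))/((-21.8)-23) = 47.1/(-44.8) = -1.0513

-1.0513


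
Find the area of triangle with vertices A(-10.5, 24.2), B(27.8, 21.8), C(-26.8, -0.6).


Area = |x_A(y_B-y_C) + x_B(y_C-y_A) + x_C(y_A-y_B)|/2
= |(-235.2) + (-689.44) + (-64.32)|/2
= 988.96/2 = 494.48

494.48


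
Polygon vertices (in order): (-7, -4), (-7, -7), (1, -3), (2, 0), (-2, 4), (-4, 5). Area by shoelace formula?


Shoelace sum: ((-7)*(-7) - (-7)*(-4)) + ((-7)*(-3) - 1*(-7)) + (1*0 - 2*(-3)) + (2*4 - (-2)*0) + ((-2)*5 - (-4)*4) + ((-4)*(-4) - (-7)*5)
= 120
Area = |120|/2 = 60

60


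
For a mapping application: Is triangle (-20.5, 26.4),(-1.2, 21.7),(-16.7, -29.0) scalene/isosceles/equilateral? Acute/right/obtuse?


Side lengths squared: AB^2=394.58, BC^2=2810.74, CA^2=3083.6
Sorted: [394.58, 2810.74, 3083.6]
By sides: Scalene, By angles: Acute

Scalene, Acute


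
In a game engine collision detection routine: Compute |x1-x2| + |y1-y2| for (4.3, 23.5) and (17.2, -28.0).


|4.3-17.2| + |23.5-(-28)| = 12.9 + 51.5 = 64.4

64.4


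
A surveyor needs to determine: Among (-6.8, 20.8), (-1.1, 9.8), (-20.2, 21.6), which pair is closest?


d(P0,P1) = 12.3891, d(P0,P2) = 13.4239, d(P1,P2) = 22.4511
Closest: P0 and P1

Closest pair: (-6.8, 20.8) and (-1.1, 9.8), distance = 12.3891


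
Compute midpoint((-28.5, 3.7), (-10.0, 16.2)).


M = (((-28.5)+(-10))/2, (3.7+16.2)/2)
= (-19.25, 9.95)

(-19.25, 9.95)


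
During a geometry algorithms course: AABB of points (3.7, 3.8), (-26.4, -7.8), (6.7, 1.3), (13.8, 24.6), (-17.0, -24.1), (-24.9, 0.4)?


x range: [-26.4, 13.8]
y range: [-24.1, 24.6]
Bounding box: (-26.4,-24.1) to (13.8,24.6)

(-26.4,-24.1) to (13.8,24.6)


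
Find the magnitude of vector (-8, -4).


|u| = sqrt((-8)^2 + (-4)^2) = sqrt(80) = 8.9443

8.9443


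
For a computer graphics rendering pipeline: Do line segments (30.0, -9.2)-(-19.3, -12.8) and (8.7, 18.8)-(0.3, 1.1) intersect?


Cross products: d1=612.21, d2=-230.16, d3=-1457.08, d4=-614.71
d1*d2 < 0 and d3*d4 < 0? no

No, they don't intersect


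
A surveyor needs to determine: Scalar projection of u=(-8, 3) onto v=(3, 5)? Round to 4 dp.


u.v = -9, |v| = sqrt(34) = 5.831
Scalar projection = u.v / |v| = -9 / sqrt(34) = -1.5435

-1.5435


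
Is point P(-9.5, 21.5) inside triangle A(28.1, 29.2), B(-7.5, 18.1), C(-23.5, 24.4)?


Cross products: AB x AP = -143.24, BC x BP = -41.8, CA x CP = -216.84
All same sign? yes

Yes, inside


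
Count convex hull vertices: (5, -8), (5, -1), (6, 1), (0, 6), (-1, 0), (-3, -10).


Convex hull vertices (CCW): (-3, -10), (5, -8), (6, 1), (0, 6)
Count = 4

4


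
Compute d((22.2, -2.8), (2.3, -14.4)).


dx=-19.9, dy=-11.6
d^2 = (-19.9)^2 + (-11.6)^2 = 530.57
d = sqrt(530.57) = 23.0341

23.0341


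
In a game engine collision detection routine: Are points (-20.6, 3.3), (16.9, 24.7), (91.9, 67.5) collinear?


Cross product: (16.9-(-20.6))*(67.5-3.3) - (24.7-3.3)*(91.9-(-20.6))
= 0

Yes, collinear


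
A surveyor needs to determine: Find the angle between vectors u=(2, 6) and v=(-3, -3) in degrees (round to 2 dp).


u.v = -24, |u| = sqrt(40) = 6.3246, |v| = sqrt(18) = 4.2426
cos(theta) = u.v/(|u||v|) = -24/sqrt(720) = -0.894427
theta = acos(-0.894427) = 153.43 degrees

153.43 degrees


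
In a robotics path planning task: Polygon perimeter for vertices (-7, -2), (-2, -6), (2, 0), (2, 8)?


Sides: (-7, -2)->(-2, -6): sqrt(41) = 6.403124, (-2, -6)->(2, 0): sqrt(52) = 7.211103, (2, 0)->(2, 8): sqrt(64) = 8, (2, 8)->(-7, -2): sqrt(181) = 13.453624
Sum = 35.067851
Perimeter = 35.0679

35.0679


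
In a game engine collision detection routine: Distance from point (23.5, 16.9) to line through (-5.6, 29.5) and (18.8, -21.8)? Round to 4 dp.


|cross product| = 1185.39
|line direction| = sqrt(3227.05) = 56.8071
Distance = 1185.39/sqrt(3227.05) = 20.8669

20.8669


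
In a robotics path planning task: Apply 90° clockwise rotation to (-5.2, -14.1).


90° CW: (x,y) -> (y, -x)
(-5.2,-14.1) -> (-14.1, 5.2)

(-14.1, 5.2)


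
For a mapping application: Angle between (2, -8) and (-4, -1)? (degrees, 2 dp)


u.v = 0, |u| = sqrt(68) = 8.2462, |v| = sqrt(17) = 4.1231
cos(theta) = u.v/(|u||v|) = 0/sqrt(1156) = 0
theta = acos(0) = 90 degrees

90 degrees


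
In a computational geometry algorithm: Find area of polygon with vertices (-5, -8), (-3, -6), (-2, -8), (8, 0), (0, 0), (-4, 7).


Shoelace sum: ((-5)*(-6) - (-3)*(-8)) + ((-3)*(-8) - (-2)*(-6)) + ((-2)*0 - 8*(-8)) + (8*0 - 0*0) + (0*7 - (-4)*0) + ((-4)*(-8) - (-5)*7)
= 149
Area = |149|/2 = 74.5

74.5


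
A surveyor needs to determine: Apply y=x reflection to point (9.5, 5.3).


Reflection over y=x: (x,y) -> (y,x)
(9.5, 5.3) -> (5.3, 9.5)

(5.3, 9.5)


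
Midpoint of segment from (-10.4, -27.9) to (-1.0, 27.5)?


M = (((-10.4)+(-1))/2, ((-27.9)+27.5)/2)
= (-5.7, -0.2)

(-5.7, -0.2)


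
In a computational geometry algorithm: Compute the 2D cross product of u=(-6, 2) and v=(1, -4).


u x v = u_x*v_y - u_y*v_x = (-6)*(-4) - 2*1
= 24 - 2 = 22

22


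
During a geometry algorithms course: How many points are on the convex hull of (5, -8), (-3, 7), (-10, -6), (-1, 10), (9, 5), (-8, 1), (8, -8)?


Convex hull vertices (CCW): (-10, -6), (5, -8), (8, -8), (9, 5), (-1, 10), (-8, 1)
Count = 6

6


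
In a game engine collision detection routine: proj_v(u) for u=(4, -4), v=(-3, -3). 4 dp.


u.v = 0, |v| = sqrt(18) = 4.2426
Scalar projection = u.v / |v| = 0 / sqrt(18) = 0

0


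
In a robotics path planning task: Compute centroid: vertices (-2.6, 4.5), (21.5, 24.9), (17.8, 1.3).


Centroid = ((x_A+x_B+x_C)/3, (y_A+y_B+y_C)/3)
= (((-2.6)+21.5+17.8)/3, (4.5+24.9+1.3)/3)
= (12.2333, 10.2333)

(12.2333, 10.2333)


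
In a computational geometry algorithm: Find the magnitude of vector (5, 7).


|u| = sqrt(5^2 + 7^2) = sqrt(74) = 8.6023

8.6023


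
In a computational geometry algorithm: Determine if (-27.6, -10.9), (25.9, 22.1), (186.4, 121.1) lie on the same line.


Cross product: (25.9-(-27.6))*(121.1-(-10.9)) - (22.1-(-10.9))*(186.4-(-27.6))
= 0

Yes, collinear


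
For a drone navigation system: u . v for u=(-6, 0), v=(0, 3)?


u . v = u_x*v_x + u_y*v_y = (-6)*0 + 0*3
= 0 + 0 = 0

0


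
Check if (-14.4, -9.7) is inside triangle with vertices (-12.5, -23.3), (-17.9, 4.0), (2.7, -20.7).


Cross products: AB x AP = -21.57, BC x BP = -195.77, CA x CP = -211.66
All same sign? yes

Yes, inside


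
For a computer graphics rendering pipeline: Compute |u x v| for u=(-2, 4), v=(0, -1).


|u x v| = |(-2)*(-1) - 4*0|
= |2 - 0| = 2

2


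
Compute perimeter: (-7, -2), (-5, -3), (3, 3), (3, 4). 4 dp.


Sides: (-7, -2)->(-5, -3): sqrt(5) = 2.236068, (-5, -3)->(3, 3): sqrt(100) = 10, (3, 3)->(3, 4): sqrt(1) = 1, (3, 4)->(-7, -2): sqrt(136) = 11.661904
Sum = 24.897972
Perimeter = 24.898

24.898


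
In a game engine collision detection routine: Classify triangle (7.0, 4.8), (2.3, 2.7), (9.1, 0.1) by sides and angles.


Side lengths squared: AB^2=26.5, BC^2=53, CA^2=26.5
Sorted: [26.5, 26.5, 53]
By sides: Isosceles, By angles: Right

Isosceles, Right


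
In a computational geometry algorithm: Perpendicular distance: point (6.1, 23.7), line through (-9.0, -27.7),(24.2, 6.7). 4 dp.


|cross product| = 1187.04
|line direction| = sqrt(2285.6) = 47.8079
Distance = 1187.04/sqrt(2285.6) = 24.8293

24.8293


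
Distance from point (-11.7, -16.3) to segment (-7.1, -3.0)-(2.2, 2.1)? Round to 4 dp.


Project P onto AB: t = 0 (clamped to [0,1])
Closest point on segment: (-7.1, -3)
Distance: 14.073

14.073


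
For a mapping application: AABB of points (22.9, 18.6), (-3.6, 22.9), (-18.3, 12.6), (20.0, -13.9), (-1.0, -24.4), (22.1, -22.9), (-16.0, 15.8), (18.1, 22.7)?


x range: [-18.3, 22.9]
y range: [-24.4, 22.9]
Bounding box: (-18.3,-24.4) to (22.9,22.9)

(-18.3,-24.4) to (22.9,22.9)


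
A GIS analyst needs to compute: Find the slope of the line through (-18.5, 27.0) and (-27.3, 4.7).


slope = (y2-y1)/(x2-x1) = (4.7-27)/((-27.3)-(-18.5)) = (-22.3)/(-8.8) = 2.5341

2.5341


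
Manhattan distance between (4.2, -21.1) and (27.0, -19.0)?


|4.2-27| + |(-21.1)-(-19)| = 22.8 + 2.1 = 24.9

24.9


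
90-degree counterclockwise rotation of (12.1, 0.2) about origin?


90° CCW: (x,y) -> (-y, x)
(12.1,0.2) -> (-0.2, 12.1)

(-0.2, 12.1)


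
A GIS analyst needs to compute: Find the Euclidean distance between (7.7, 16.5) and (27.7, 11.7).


dx=20, dy=-4.8
d^2 = 20^2 + (-4.8)^2 = 423.04
d = sqrt(423.04) = 20.5679

20.5679


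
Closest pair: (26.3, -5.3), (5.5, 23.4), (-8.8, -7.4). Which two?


d(P0,P1) = 35.4447, d(P0,P2) = 35.1628, d(P1,P2) = 33.9578
Closest: P1 and P2

Closest pair: (5.5, 23.4) and (-8.8, -7.4), distance = 33.9578


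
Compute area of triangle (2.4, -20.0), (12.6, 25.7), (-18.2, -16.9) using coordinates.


Area = |x_A(y_B-y_C) + x_B(y_C-y_A) + x_C(y_A-y_B)|/2
= |102.24 + 39.06 + 831.74|/2
= 973.04/2 = 486.52

486.52


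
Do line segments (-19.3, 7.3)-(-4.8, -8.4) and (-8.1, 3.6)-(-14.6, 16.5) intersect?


Cross products: d1=120.43, d2=35.43, d3=122.19, d4=207.19
d1*d2 < 0 and d3*d4 < 0? no

No, they don't intersect


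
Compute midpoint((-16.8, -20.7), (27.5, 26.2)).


M = (((-16.8)+27.5)/2, ((-20.7)+26.2)/2)
= (5.35, 2.75)

(5.35, 2.75)


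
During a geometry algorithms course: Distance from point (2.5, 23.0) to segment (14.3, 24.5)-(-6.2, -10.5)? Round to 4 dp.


Project P onto AB: t = 0.1789 (clamped to [0,1])
Closest point on segment: (10.6317, 18.2371)
Distance: 9.4239

9.4239


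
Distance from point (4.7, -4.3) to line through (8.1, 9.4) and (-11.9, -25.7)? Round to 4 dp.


|cross product| = 154.66
|line direction| = sqrt(1632.01) = 40.3981
Distance = 154.66/sqrt(1632.01) = 3.8284

3.8284


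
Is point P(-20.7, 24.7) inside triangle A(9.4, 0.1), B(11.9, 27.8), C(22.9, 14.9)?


Cross products: AB x AP = 895.27, BC x BP = -454.64, CA x CP = -777.58
All same sign? no

No, outside


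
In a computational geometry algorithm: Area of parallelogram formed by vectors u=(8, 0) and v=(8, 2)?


|u x v| = |8*2 - 0*8|
= |16 - 0| = 16

16


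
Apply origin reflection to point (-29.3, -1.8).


Reflection over origin: (x,y) -> (-x,-y)
(-29.3, -1.8) -> (29.3, 1.8)

(29.3, 1.8)


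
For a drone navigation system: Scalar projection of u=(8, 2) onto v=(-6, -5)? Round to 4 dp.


u.v = -58, |v| = sqrt(61) = 7.8102
Scalar projection = u.v / |v| = -58 / sqrt(61) = -7.4261

-7.4261


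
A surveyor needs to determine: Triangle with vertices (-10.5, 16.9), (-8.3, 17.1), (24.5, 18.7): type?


Side lengths squared: AB^2=4.88, BC^2=1078.4, CA^2=1228.24
Sorted: [4.88, 1078.4, 1228.24]
By sides: Scalene, By angles: Obtuse

Scalene, Obtuse


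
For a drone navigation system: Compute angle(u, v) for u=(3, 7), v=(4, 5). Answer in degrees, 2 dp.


u.v = 47, |u| = sqrt(58) = 7.6158, |v| = sqrt(41) = 6.4031
cos(theta) = u.v/(|u||v|) = 47/sqrt(2378) = 0.963811
theta = acos(0.963811) = 15.46 degrees

15.46 degrees


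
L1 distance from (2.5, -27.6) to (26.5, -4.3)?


|2.5-26.5| + |(-27.6)-(-4.3)| = 24 + 23.3 = 47.3

47.3


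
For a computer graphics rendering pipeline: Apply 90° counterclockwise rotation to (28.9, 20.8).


90° CCW: (x,y) -> (-y, x)
(28.9,20.8) -> (-20.8, 28.9)

(-20.8, 28.9)


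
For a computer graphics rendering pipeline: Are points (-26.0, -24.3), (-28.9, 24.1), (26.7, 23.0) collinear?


Cross product: ((-28.9)-(-26))*(23-(-24.3)) - (24.1-(-24.3))*(26.7-(-26))
= -2687.85

No, not collinear


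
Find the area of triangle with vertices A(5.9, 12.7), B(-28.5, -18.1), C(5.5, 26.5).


Area = |x_A(y_B-y_C) + x_B(y_C-y_A) + x_C(y_A-y_B)|/2
= |(-263.14) + (-393.3) + 169.4|/2
= 487.04/2 = 243.52

243.52


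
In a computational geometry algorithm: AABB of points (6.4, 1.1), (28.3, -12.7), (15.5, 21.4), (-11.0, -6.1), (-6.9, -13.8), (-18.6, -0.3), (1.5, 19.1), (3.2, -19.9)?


x range: [-18.6, 28.3]
y range: [-19.9, 21.4]
Bounding box: (-18.6,-19.9) to (28.3,21.4)

(-18.6,-19.9) to (28.3,21.4)


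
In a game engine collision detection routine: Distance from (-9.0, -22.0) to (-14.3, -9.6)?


dx=-5.3, dy=12.4
d^2 = (-5.3)^2 + 12.4^2 = 181.85
d = sqrt(181.85) = 13.4852

13.4852


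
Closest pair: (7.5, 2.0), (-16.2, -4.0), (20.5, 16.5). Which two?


d(P0,P1) = 24.4477, d(P0,P2) = 19.4743, d(P1,P2) = 42.0374
Closest: P0 and P2

Closest pair: (7.5, 2.0) and (20.5, 16.5), distance = 19.4743


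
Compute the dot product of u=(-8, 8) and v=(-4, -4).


u . v = u_x*v_x + u_y*v_y = (-8)*(-4) + 8*(-4)
= 32 + (-32) = 0

0


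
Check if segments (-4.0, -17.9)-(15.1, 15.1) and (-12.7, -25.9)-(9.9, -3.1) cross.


Cross products: d1=-17.56, d2=292.76, d3=134.3, d4=-176.02
d1*d2 < 0 and d3*d4 < 0? yes

Yes, they intersect


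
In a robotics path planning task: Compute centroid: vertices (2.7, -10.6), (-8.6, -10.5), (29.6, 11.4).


Centroid = ((x_A+x_B+x_C)/3, (y_A+y_B+y_C)/3)
= ((2.7+(-8.6)+29.6)/3, ((-10.6)+(-10.5)+11.4)/3)
= (7.9, -3.2333)

(7.9, -3.2333)


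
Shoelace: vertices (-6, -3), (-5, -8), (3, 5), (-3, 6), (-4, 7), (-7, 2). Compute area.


Shoelace sum: ((-6)*(-8) - (-5)*(-3)) + ((-5)*5 - 3*(-8)) + (3*6 - (-3)*5) + ((-3)*7 - (-4)*6) + ((-4)*2 - (-7)*7) + ((-7)*(-3) - (-6)*2)
= 142
Area = |142|/2 = 71

71


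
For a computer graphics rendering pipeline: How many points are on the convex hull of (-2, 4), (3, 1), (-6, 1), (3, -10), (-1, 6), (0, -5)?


Convex hull vertices (CCW): (-6, 1), (3, -10), (3, 1), (-1, 6)
Count = 4

4


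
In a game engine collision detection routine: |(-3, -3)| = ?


|u| = sqrt((-3)^2 + (-3)^2) = sqrt(18) = 4.2426

4.2426


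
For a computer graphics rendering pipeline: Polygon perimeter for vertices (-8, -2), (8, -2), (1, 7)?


Sides: (-8, -2)->(8, -2): sqrt(256) = 16, (8, -2)->(1, 7): sqrt(130) = 11.401754, (1, 7)->(-8, -2): sqrt(162) = 12.727922
Sum = 40.129676
Perimeter = 40.1297

40.1297


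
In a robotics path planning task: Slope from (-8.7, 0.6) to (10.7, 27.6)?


slope = (y2-y1)/(x2-x1) = (27.6-0.6)/(10.7-(-8.7)) = 27/19.4 = 1.3918

1.3918


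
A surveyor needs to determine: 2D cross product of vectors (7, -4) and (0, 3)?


u x v = u_x*v_y - u_y*v_x = 7*3 - (-4)*0
= 21 - 0 = 21

21


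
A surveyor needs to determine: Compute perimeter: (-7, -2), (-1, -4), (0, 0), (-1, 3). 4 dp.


Sides: (-7, -2)->(-1, -4): sqrt(40) = 6.324555, (-1, -4)->(0, 0): sqrt(17) = 4.123106, (0, 0)->(-1, 3): sqrt(10) = 3.162278, (-1, 3)->(-7, -2): sqrt(61) = 7.81025
Sum = 21.420189
Perimeter = 21.4202

21.4202


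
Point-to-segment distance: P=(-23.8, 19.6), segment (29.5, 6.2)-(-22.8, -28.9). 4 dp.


Project P onto AB: t = 0.5841 (clamped to [0,1])
Closest point on segment: (-1.0478, -14.3015)
Distance: 40.8286

40.8286


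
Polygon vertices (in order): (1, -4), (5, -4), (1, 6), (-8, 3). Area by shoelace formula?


Shoelace sum: (1*(-4) - 5*(-4)) + (5*6 - 1*(-4)) + (1*3 - (-8)*6) + ((-8)*(-4) - 1*3)
= 130
Area = |130|/2 = 65

65


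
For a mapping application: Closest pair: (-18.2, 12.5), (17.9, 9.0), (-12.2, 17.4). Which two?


d(P0,P1) = 36.2693, d(P0,P2) = 7.7466, d(P1,P2) = 31.2501
Closest: P0 and P2

Closest pair: (-18.2, 12.5) and (-12.2, 17.4), distance = 7.7466


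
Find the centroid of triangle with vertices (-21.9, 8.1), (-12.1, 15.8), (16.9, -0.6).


Centroid = ((x_A+x_B+x_C)/3, (y_A+y_B+y_C)/3)
= (((-21.9)+(-12.1)+16.9)/3, (8.1+15.8+(-0.6))/3)
= (-5.7, 7.7667)

(-5.7, 7.7667)


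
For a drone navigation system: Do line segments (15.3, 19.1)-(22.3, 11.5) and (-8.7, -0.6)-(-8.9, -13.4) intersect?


Cross products: d1=303.26, d2=394.38, d3=-320.3, d4=-411.42
d1*d2 < 0 and d3*d4 < 0? no

No, they don't intersect


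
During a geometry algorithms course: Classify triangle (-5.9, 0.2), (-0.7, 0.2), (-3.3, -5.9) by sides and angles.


Side lengths squared: AB^2=27.04, BC^2=43.97, CA^2=43.97
Sorted: [27.04, 43.97, 43.97]
By sides: Isosceles, By angles: Acute

Isosceles, Acute


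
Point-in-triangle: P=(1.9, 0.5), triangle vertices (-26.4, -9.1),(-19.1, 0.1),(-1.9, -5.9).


Cross products: AB x AP = -190.28, BC x BP = 132.88, CA x CP = -144.64
All same sign? no

No, outside


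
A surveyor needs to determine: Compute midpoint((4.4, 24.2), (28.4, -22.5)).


M = ((4.4+28.4)/2, (24.2+(-22.5))/2)
= (16.4, 0.85)

(16.4, 0.85)


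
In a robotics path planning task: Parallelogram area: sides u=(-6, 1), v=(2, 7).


|u x v| = |(-6)*7 - 1*2|
= |(-42) - 2| = 44

44


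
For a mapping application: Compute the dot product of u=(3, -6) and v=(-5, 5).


u . v = u_x*v_x + u_y*v_y = 3*(-5) + (-6)*5
= (-15) + (-30) = -45

-45


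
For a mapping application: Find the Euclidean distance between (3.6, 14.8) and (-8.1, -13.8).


dx=-11.7, dy=-28.6
d^2 = (-11.7)^2 + (-28.6)^2 = 954.85
d = sqrt(954.85) = 30.9006

30.9006


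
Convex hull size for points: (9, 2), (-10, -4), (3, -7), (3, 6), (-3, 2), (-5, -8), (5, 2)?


Convex hull vertices (CCW): (-10, -4), (-5, -8), (3, -7), (9, 2), (3, 6), (-3, 2)
Count = 6

6


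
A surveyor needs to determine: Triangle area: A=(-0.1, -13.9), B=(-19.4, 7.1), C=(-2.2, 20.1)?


Area = |x_A(y_B-y_C) + x_B(y_C-y_A) + x_C(y_A-y_B)|/2
= |1.3 + (-659.6) + 46.2|/2
= 612.1/2 = 306.05

306.05


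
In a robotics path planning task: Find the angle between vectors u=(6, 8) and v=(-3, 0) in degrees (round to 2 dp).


u.v = -18, |u| = sqrt(100) = 10, |v| = sqrt(9) = 3
cos(theta) = u.v/(|u||v|) = -18/sqrt(900) = -0.6
theta = acos(-0.6) = 126.87 degrees

126.87 degrees


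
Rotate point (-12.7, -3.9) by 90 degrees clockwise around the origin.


90° CW: (x,y) -> (y, -x)
(-12.7,-3.9) -> (-3.9, 12.7)

(-3.9, 12.7)


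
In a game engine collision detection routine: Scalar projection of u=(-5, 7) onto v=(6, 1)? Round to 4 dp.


u.v = -23, |v| = sqrt(37) = 6.0828
Scalar projection = u.v / |v| = -23 / sqrt(37) = -3.7812

-3.7812


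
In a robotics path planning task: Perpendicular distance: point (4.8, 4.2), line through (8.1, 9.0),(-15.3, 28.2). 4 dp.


|cross product| = 175.68
|line direction| = sqrt(916.2) = 30.2688
Distance = 175.68/sqrt(916.2) = 5.804

5.804


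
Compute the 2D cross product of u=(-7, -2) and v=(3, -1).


u x v = u_x*v_y - u_y*v_x = (-7)*(-1) - (-2)*3
= 7 - (-6) = 13

13


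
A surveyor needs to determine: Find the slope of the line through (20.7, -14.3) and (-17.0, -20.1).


slope = (y2-y1)/(x2-x1) = ((-20.1)-(-14.3))/((-17)-20.7) = (-5.8)/(-37.7) = 0.1538

0.1538


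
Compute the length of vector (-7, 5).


|u| = sqrt((-7)^2 + 5^2) = sqrt(74) = 8.6023

8.6023


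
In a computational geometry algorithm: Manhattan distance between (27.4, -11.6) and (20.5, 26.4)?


|27.4-20.5| + |(-11.6)-26.4| = 6.9 + 38 = 44.9

44.9


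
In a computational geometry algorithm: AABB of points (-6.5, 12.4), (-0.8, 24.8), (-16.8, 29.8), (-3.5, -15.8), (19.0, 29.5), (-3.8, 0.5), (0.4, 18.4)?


x range: [-16.8, 19]
y range: [-15.8, 29.8]
Bounding box: (-16.8,-15.8) to (19,29.8)

(-16.8,-15.8) to (19,29.8)


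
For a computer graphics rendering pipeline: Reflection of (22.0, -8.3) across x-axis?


Reflection over x-axis: (x,y) -> (x,-y)
(22, -8.3) -> (22, 8.3)

(22, 8.3)


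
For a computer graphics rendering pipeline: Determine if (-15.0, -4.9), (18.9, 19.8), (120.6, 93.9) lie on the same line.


Cross product: (18.9-(-15))*(93.9-(-4.9)) - (19.8-(-4.9))*(120.6-(-15))
= 0

Yes, collinear


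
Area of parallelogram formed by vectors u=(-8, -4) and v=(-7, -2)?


|u x v| = |(-8)*(-2) - (-4)*(-7)|
= |16 - 28| = 12

12


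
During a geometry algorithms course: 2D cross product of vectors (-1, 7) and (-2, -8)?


u x v = u_x*v_y - u_y*v_x = (-1)*(-8) - 7*(-2)
= 8 - (-14) = 22

22


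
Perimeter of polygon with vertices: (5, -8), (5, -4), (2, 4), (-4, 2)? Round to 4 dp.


Sides: (5, -8)->(5, -4): sqrt(16) = 4, (5, -4)->(2, 4): sqrt(73) = 8.544004, (2, 4)->(-4, 2): sqrt(40) = 6.324555, (-4, 2)->(5, -8): sqrt(181) = 13.453624
Sum = 32.322183
Perimeter = 32.3222

32.3222


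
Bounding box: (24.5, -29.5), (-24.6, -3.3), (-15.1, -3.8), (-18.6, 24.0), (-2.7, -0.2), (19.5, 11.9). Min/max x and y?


x range: [-24.6, 24.5]
y range: [-29.5, 24]
Bounding box: (-24.6,-29.5) to (24.5,24)

(-24.6,-29.5) to (24.5,24)


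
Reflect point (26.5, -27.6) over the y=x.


Reflection over y=x: (x,y) -> (y,x)
(26.5, -27.6) -> (-27.6, 26.5)

(-27.6, 26.5)


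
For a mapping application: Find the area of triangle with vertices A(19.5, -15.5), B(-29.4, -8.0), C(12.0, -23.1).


Area = |x_A(y_B-y_C) + x_B(y_C-y_A) + x_C(y_A-y_B)|/2
= |294.45 + 223.44 + (-90)|/2
= 427.89/2 = 213.945

213.945


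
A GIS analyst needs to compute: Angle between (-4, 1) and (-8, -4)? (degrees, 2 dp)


u.v = 28, |u| = sqrt(17) = 4.1231, |v| = sqrt(80) = 8.9443
cos(theta) = u.v/(|u||v|) = 28/sqrt(1360) = 0.759257
theta = acos(0.759257) = 40.6 degrees

40.6 degrees


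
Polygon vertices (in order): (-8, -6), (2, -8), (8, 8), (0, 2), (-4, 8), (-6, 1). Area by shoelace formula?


Shoelace sum: ((-8)*(-8) - 2*(-6)) + (2*8 - 8*(-8)) + (8*2 - 0*8) + (0*8 - (-4)*2) + ((-4)*1 - (-6)*8) + ((-6)*(-6) - (-8)*1)
= 268
Area = |268|/2 = 134

134


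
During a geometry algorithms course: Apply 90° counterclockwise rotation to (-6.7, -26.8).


90° CCW: (x,y) -> (-y, x)
(-6.7,-26.8) -> (26.8, -6.7)

(26.8, -6.7)


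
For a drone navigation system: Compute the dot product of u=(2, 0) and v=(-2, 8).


u . v = u_x*v_x + u_y*v_y = 2*(-2) + 0*8
= (-4) + 0 = -4

-4


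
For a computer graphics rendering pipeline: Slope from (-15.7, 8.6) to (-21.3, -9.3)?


slope = (y2-y1)/(x2-x1) = ((-9.3)-8.6)/((-21.3)-(-15.7)) = (-17.9)/(-5.6) = 3.1964

3.1964


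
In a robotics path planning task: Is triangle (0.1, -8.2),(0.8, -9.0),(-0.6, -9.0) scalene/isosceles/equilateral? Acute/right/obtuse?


Side lengths squared: AB^2=1.13, BC^2=1.96, CA^2=1.13
Sorted: [1.13, 1.13, 1.96]
By sides: Isosceles, By angles: Acute

Isosceles, Acute


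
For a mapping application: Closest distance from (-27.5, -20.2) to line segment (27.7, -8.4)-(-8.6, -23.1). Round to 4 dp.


Project P onto AB: t = 1 (clamped to [0,1])
Closest point on segment: (-8.6, -23.1)
Distance: 19.1212

19.1212


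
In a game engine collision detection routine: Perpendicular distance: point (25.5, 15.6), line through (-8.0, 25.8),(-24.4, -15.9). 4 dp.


|cross product| = 1564.23
|line direction| = sqrt(2007.85) = 44.809
Distance = 1564.23/sqrt(2007.85) = 34.9088

34.9088


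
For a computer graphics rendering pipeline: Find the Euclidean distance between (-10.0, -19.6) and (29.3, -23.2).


dx=39.3, dy=-3.6
d^2 = 39.3^2 + (-3.6)^2 = 1557.45
d = sqrt(1557.45) = 39.4645

39.4645


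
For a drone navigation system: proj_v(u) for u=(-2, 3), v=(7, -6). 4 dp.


u.v = -32, |v| = sqrt(85) = 9.2195
Scalar projection = u.v / |v| = -32 / sqrt(85) = -3.4709

-3.4709


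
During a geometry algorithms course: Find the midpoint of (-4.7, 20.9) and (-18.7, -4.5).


M = (((-4.7)+(-18.7))/2, (20.9+(-4.5))/2)
= (-11.7, 8.2)

(-11.7, 8.2)


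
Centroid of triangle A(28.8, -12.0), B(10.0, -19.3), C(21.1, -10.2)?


Centroid = ((x_A+x_B+x_C)/3, (y_A+y_B+y_C)/3)
= ((28.8+10+21.1)/3, ((-12)+(-19.3)+(-10.2))/3)
= (19.9667, -13.8333)

(19.9667, -13.8333)


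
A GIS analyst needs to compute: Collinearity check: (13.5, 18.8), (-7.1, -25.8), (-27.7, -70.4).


Cross product: ((-7.1)-13.5)*((-70.4)-18.8) - ((-25.8)-18.8)*((-27.7)-13.5)
= 0

Yes, collinear


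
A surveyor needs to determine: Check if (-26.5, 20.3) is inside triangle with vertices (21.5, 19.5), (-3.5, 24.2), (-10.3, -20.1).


Cross products: AB x AP = 205.6, BC x BP = -992.38, CA x CP = 1926.24
All same sign? no

No, outside


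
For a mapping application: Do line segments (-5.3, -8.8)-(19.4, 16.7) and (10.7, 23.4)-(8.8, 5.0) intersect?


Cross products: d1=-233.22, d2=172.81, d3=387.34, d4=-18.69
d1*d2 < 0 and d3*d4 < 0? yes

Yes, they intersect


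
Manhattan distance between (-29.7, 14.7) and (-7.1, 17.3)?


|(-29.7)-(-7.1)| + |14.7-17.3| = 22.6 + 2.6 = 25.2

25.2


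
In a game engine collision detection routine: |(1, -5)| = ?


|u| = sqrt(1^2 + (-5)^2) = sqrt(26) = 5.099

5.099


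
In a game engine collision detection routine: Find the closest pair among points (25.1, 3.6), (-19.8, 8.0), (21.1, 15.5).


d(P0,P1) = 45.1151, d(P0,P2) = 12.5543, d(P1,P2) = 41.582
Closest: P0 and P2

Closest pair: (25.1, 3.6) and (21.1, 15.5), distance = 12.5543


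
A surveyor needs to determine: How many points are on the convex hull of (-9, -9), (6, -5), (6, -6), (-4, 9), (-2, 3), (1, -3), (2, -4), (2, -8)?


Convex hull vertices (CCW): (-9, -9), (2, -8), (6, -6), (6, -5), (-4, 9)
Count = 5

5


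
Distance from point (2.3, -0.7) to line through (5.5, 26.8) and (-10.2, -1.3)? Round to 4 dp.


|cross product| = 341.83
|line direction| = sqrt(1036.1) = 32.1885
Distance = 341.83/sqrt(1036.1) = 10.6196

10.6196


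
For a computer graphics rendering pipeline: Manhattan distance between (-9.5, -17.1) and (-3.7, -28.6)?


|(-9.5)-(-3.7)| + |(-17.1)-(-28.6)| = 5.8 + 11.5 = 17.3

17.3


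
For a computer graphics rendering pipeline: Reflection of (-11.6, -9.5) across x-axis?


Reflection over x-axis: (x,y) -> (x,-y)
(-11.6, -9.5) -> (-11.6, 9.5)

(-11.6, 9.5)


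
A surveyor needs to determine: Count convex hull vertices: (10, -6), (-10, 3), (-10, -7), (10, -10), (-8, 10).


Convex hull vertices (CCW): (-10, -7), (10, -10), (10, -6), (-8, 10), (-10, 3)
Count = 5

5


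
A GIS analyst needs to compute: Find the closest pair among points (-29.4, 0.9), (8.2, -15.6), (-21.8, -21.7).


d(P0,P1) = 41.0611, d(P0,P2) = 23.8437, d(P1,P2) = 30.6139
Closest: P0 and P2

Closest pair: (-29.4, 0.9) and (-21.8, -21.7), distance = 23.8437


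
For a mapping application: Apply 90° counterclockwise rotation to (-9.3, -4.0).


90° CCW: (x,y) -> (-y, x)
(-9.3,-4) -> (4, -9.3)

(4, -9.3)


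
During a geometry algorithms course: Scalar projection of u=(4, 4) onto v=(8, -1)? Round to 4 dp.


u.v = 28, |v| = sqrt(65) = 8.0623
Scalar projection = u.v / |v| = 28 / sqrt(65) = 3.473

3.473


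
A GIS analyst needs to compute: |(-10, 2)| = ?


|u| = sqrt((-10)^2 + 2^2) = sqrt(104) = 10.198

10.198


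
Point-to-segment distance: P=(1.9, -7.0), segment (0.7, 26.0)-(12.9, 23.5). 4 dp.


Project P onto AB: t = 0.6263 (clamped to [0,1])
Closest point on segment: (8.3414, 24.4341)
Distance: 32.0873

32.0873


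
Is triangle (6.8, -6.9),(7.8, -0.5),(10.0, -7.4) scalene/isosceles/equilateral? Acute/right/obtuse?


Side lengths squared: AB^2=41.96, BC^2=52.45, CA^2=10.49
Sorted: [10.49, 41.96, 52.45]
By sides: Scalene, By angles: Right

Scalene, Right


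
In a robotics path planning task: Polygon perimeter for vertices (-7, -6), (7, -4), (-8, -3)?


Sides: (-7, -6)->(7, -4): sqrt(200) = 14.142136, (7, -4)->(-8, -3): sqrt(226) = 15.033296, (-8, -3)->(-7, -6): sqrt(10) = 3.162278
Sum = 32.33771
Perimeter = 32.3377

32.3377


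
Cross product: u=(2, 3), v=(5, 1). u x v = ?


u x v = u_x*v_y - u_y*v_x = 2*1 - 3*5
= 2 - 15 = -13

-13


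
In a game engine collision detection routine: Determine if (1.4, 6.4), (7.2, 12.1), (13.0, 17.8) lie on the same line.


Cross product: (7.2-1.4)*(17.8-6.4) - (12.1-6.4)*(13-1.4)
= 0

Yes, collinear


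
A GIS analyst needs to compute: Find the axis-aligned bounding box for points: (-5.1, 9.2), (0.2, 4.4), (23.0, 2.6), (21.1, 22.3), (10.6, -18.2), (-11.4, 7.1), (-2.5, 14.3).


x range: [-11.4, 23]
y range: [-18.2, 22.3]
Bounding box: (-11.4,-18.2) to (23,22.3)

(-11.4,-18.2) to (23,22.3)


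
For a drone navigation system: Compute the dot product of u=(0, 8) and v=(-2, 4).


u . v = u_x*v_x + u_y*v_y = 0*(-2) + 8*4
= 0 + 32 = 32

32


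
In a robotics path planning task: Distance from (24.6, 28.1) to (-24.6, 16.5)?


dx=-49.2, dy=-11.6
d^2 = (-49.2)^2 + (-11.6)^2 = 2555.2
d = sqrt(2555.2) = 50.549

50.549


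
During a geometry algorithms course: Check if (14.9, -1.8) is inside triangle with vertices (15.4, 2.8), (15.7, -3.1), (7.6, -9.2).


Cross products: AB x AP = -4.33, BC x BP = -15.41, CA x CP = -29.88
All same sign? yes

Yes, inside


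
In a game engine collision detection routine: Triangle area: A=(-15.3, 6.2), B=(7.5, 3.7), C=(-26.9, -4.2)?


Area = |x_A(y_B-y_C) + x_B(y_C-y_A) + x_C(y_A-y_B)|/2
= |(-120.87) + (-78) + (-67.25)|/2
= 266.12/2 = 133.06

133.06


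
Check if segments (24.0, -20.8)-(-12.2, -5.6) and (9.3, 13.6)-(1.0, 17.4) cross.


Cross products: d1=229.66, d2=241.06, d3=-1021.84, d4=-1033.24
d1*d2 < 0 and d3*d4 < 0? no

No, they don't intersect


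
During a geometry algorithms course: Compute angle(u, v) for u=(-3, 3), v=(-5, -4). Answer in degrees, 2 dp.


u.v = 3, |u| = sqrt(18) = 4.2426, |v| = sqrt(41) = 6.4031
cos(theta) = u.v/(|u||v|) = 3/sqrt(738) = 0.110432
theta = acos(0.110432) = 83.66 degrees

83.66 degrees


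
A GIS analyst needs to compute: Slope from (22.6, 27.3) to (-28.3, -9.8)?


slope = (y2-y1)/(x2-x1) = ((-9.8)-27.3)/((-28.3)-22.6) = (-37.1)/(-50.9) = 0.7289

0.7289


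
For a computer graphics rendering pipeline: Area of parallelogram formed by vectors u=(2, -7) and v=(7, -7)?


|u x v| = |2*(-7) - (-7)*7|
= |(-14) - (-49)| = 35

35


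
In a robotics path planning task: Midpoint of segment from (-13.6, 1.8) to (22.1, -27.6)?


M = (((-13.6)+22.1)/2, (1.8+(-27.6))/2)
= (4.25, -12.9)

(4.25, -12.9)


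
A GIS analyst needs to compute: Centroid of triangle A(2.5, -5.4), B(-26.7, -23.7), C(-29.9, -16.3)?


Centroid = ((x_A+x_B+x_C)/3, (y_A+y_B+y_C)/3)
= ((2.5+(-26.7)+(-29.9))/3, ((-5.4)+(-23.7)+(-16.3))/3)
= (-18.0333, -15.1333)

(-18.0333, -15.1333)


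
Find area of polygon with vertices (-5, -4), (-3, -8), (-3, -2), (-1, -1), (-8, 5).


Shoelace sum: ((-5)*(-8) - (-3)*(-4)) + ((-3)*(-2) - (-3)*(-8)) + ((-3)*(-1) - (-1)*(-2)) + ((-1)*5 - (-8)*(-1)) + ((-8)*(-4) - (-5)*5)
= 55
Area = |55|/2 = 27.5

27.5


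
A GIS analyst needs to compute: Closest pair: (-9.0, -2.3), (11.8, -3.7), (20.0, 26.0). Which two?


d(P0,P1) = 20.8471, d(P0,P2) = 40.5202, d(P1,P2) = 30.8112
Closest: P0 and P1

Closest pair: (-9.0, -2.3) and (11.8, -3.7), distance = 20.8471


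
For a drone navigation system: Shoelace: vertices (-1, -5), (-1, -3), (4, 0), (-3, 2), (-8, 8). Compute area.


Shoelace sum: ((-1)*(-3) - (-1)*(-5)) + ((-1)*0 - 4*(-3)) + (4*2 - (-3)*0) + ((-3)*8 - (-8)*2) + ((-8)*(-5) - (-1)*8)
= 58
Area = |58|/2 = 29

29


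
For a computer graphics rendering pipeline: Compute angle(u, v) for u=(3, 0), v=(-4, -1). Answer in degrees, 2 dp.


u.v = -12, |u| = sqrt(9) = 3, |v| = sqrt(17) = 4.1231
cos(theta) = u.v/(|u||v|) = -12/sqrt(153) = -0.970143
theta = acos(-0.970143) = 165.96 degrees

165.96 degrees


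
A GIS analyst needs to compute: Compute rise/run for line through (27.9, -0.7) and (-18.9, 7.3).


slope = (y2-y1)/(x2-x1) = (7.3-(-0.7))/((-18.9)-27.9) = 8/(-46.8) = -0.1709

-0.1709


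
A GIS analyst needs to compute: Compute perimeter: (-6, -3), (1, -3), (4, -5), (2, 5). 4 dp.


Sides: (-6, -3)->(1, -3): sqrt(49) = 7, (1, -3)->(4, -5): sqrt(13) = 3.605551, (4, -5)->(2, 5): sqrt(104) = 10.198039, (2, 5)->(-6, -3): sqrt(128) = 11.313708
Sum = 32.117298
Perimeter = 32.1173

32.1173


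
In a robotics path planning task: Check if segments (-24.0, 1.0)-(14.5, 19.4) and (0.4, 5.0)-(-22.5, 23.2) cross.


Cross products: d1=535.68, d2=-586.38, d3=-294.96, d4=827.1
d1*d2 < 0 and d3*d4 < 0? yes

Yes, they intersect


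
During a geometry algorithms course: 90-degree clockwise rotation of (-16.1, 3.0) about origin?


90° CW: (x,y) -> (y, -x)
(-16.1,3) -> (3, 16.1)

(3, 16.1)


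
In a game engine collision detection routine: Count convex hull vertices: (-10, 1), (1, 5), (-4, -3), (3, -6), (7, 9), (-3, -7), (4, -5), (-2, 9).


Convex hull vertices (CCW): (-10, 1), (-3, -7), (3, -6), (4, -5), (7, 9), (-2, 9)
Count = 6

6


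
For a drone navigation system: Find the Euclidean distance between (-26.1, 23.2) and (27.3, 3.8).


dx=53.4, dy=-19.4
d^2 = 53.4^2 + (-19.4)^2 = 3227.92
d = sqrt(3227.92) = 56.8148

56.8148


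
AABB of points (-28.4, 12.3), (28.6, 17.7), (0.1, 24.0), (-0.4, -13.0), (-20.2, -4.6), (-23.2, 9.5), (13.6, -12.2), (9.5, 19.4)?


x range: [-28.4, 28.6]
y range: [-13, 24]
Bounding box: (-28.4,-13) to (28.6,24)

(-28.4,-13) to (28.6,24)


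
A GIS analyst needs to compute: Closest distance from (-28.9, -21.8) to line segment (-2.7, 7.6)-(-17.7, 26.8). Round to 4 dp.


Project P onto AB: t = 0 (clamped to [0,1])
Closest point on segment: (-2.7, 7.6)
Distance: 39.3802

39.3802


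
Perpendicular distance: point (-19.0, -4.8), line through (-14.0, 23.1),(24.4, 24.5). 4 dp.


|cross product| = 1064.36
|line direction| = sqrt(1476.52) = 38.4255
Distance = 1064.36/sqrt(1476.52) = 27.6993

27.6993


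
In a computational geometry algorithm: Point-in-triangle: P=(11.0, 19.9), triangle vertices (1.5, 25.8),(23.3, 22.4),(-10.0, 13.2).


Cross products: AB x AP = -96.32, BC x BP = -29.91, CA x CP = -187.55
All same sign? yes

Yes, inside


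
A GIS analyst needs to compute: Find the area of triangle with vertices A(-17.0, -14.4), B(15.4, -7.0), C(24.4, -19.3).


Area = |x_A(y_B-y_C) + x_B(y_C-y_A) + x_C(y_A-y_B)|/2
= |(-209.1) + (-75.46) + (-180.56)|/2
= 465.12/2 = 232.56

232.56


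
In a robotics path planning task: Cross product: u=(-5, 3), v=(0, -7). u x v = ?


u x v = u_x*v_y - u_y*v_x = (-5)*(-7) - 3*0
= 35 - 0 = 35

35


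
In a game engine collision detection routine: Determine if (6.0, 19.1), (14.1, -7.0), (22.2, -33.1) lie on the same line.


Cross product: (14.1-6)*((-33.1)-19.1) - ((-7)-19.1)*(22.2-6)
= 0

Yes, collinear


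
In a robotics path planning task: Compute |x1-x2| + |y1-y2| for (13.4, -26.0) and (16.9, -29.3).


|13.4-16.9| + |(-26)-(-29.3)| = 3.5 + 3.3 = 6.8

6.8


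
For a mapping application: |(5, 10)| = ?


|u| = sqrt(5^2 + 10^2) = sqrt(125) = 11.1803

11.1803


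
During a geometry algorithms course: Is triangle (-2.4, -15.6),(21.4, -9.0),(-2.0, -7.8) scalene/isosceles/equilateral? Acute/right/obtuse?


Side lengths squared: AB^2=610, BC^2=549, CA^2=61
Sorted: [61, 549, 610]
By sides: Scalene, By angles: Right

Scalene, Right


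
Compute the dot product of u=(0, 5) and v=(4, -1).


u . v = u_x*v_x + u_y*v_y = 0*4 + 5*(-1)
= 0 + (-5) = -5

-5


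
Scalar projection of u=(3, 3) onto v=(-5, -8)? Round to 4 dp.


u.v = -39, |v| = sqrt(89) = 9.434
Scalar projection = u.v / |v| = -39 / sqrt(89) = -4.134

-4.134


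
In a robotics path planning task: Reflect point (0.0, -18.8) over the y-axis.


Reflection over y-axis: (x,y) -> (-x,y)
(0, -18.8) -> (0, -18.8)

(0, -18.8)


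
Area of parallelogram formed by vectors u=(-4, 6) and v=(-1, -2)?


|u x v| = |(-4)*(-2) - 6*(-1)|
= |8 - (-6)| = 14

14


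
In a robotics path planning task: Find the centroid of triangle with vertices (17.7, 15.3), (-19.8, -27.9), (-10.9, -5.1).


Centroid = ((x_A+x_B+x_C)/3, (y_A+y_B+y_C)/3)
= ((17.7+(-19.8)+(-10.9))/3, (15.3+(-27.9)+(-5.1))/3)
= (-4.3333, -5.9)

(-4.3333, -5.9)


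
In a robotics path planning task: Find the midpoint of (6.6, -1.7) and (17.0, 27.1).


M = ((6.6+17)/2, ((-1.7)+27.1)/2)
= (11.8, 12.7)

(11.8, 12.7)


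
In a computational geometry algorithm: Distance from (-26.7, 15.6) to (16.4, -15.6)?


dx=43.1, dy=-31.2
d^2 = 43.1^2 + (-31.2)^2 = 2831.05
d = sqrt(2831.05) = 53.2076

53.2076


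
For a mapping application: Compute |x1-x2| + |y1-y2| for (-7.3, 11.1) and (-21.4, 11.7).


|(-7.3)-(-21.4)| + |11.1-11.7| = 14.1 + 0.6 = 14.7

14.7


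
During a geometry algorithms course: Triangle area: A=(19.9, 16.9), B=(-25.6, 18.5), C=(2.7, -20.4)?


Area = |x_A(y_B-y_C) + x_B(y_C-y_A) + x_C(y_A-y_B)|/2
= |774.11 + 954.88 + (-4.32)|/2
= 1724.67/2 = 862.335

862.335


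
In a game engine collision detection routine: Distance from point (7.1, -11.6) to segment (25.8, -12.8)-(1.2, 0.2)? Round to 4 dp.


Project P onto AB: t = 0.6144 (clamped to [0,1])
Closest point on segment: (10.6865, -4.8132)
Distance: 7.6762

7.6762


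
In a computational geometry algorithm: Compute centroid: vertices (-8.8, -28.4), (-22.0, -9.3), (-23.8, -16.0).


Centroid = ((x_A+x_B+x_C)/3, (y_A+y_B+y_C)/3)
= (((-8.8)+(-22)+(-23.8))/3, ((-28.4)+(-9.3)+(-16))/3)
= (-18.2, -17.9)

(-18.2, -17.9)
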